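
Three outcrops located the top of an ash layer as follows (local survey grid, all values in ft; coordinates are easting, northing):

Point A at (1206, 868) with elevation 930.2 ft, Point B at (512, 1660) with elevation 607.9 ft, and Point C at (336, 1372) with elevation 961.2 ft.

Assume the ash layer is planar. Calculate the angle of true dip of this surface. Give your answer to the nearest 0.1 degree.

46.3°

Two edge vectors: Point A→Point B = (-694, 792, -322.3), Point A→Point C = (-870, 504, 31).
Normal n = (Point A→Point B) × (Point A→Point C) = (186991.2, 301915, 339264).
So ∂z/∂easting = −n_x/n_z = −0.55117 and ∂z/∂northing = −n_y/n_z = −0.88991.
Gradient magnitude |∇z| = √(a² + b²) = √(0.30379 + 0.79194) = 1.04677.
True dip = arctan(1.04677) = 46.3°, dipping toward NNE (azimuth ≈ 032°).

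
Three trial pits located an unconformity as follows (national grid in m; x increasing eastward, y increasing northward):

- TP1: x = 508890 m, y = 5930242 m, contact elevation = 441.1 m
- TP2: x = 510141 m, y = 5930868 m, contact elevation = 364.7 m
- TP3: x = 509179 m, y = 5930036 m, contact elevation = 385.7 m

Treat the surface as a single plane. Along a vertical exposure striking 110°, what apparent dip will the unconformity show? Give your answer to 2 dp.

Two edge vectors: TP1→TP2 = (1251, 626, -76.4), TP1→TP3 = (289, -206, -55.4).
Normal n = (TP1→TP2) × (TP1→TP3) = (-50418.8, 47225.8, -438620).
So ∂z/∂x = −n_x/n_z = −0.11495 and ∂z/∂y = −n_y/n_z = 0.10767.
Unit vector along 110° is (sin 110°, cos 110°) = (0.9397, -0.3420).
Slope in that direction = a·(0.9397) + b·(-0.3420) = −0.14484.
Apparent dip = arctan|0.14484| = 8.24° (true dip is 9.0°, so apparent ≤ true as expected).

8.24°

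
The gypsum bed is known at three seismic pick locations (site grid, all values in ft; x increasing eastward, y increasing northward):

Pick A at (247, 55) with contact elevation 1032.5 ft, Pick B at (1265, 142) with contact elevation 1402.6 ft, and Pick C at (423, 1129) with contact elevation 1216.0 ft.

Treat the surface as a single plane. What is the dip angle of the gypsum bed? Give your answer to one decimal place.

20.4°

Two edge vectors: Pick A→Pick B = (1018, 87, 370.1), Pick A→Pick C = (176, 1074, 183.5).
Normal n = (Pick A→Pick B) × (Pick A→Pick C) = (-381522.9, -121665.4, 1078020).
So ∂z/∂x = −n_x/n_z = 0.35391 and ∂z/∂y = −n_y/n_z = 0.11286.
Gradient magnitude |∇z| = √(a² + b²) = √(0.12525 + 0.01274) = 0.37147.
True dip = arctan(0.37147) = 20.4°, dipping toward WSW (azimuth ≈ 252°).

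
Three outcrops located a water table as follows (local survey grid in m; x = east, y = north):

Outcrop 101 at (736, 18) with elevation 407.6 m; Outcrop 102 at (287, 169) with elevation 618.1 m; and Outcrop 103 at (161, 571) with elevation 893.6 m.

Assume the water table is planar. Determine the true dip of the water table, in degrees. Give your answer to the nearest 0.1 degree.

Two edge vectors: Outcrop 101→Outcrop 102 = (-449, 151, 210.5), Outcrop 101→Outcrop 103 = (-575, 553, 486).
Normal n = (Outcrop 101→Outcrop 102) × (Outcrop 101→Outcrop 103) = (-43020.5, 97176.5, -161472).
So ∂z/∂x = −n_x/n_z = −0.26643 and ∂z/∂y = −n_y/n_z = 0.60182.
Gradient magnitude |∇z| = √(a² + b²) = √(0.07098 + 0.36218) = 0.65815.
True dip = arctan(0.65815) = 33.4°, dipping toward SSE (azimuth ≈ 156°).

33.4°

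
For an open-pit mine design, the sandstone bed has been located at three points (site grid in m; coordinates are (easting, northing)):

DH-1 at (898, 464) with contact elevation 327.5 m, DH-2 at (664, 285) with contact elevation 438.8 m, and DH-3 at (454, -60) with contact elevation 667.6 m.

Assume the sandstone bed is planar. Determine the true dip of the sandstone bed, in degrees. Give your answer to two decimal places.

35.06°

Let the plane be z = a·E + b·N + c.
DH-2−DH-1: −234a − 179b = 111.3;  DH-3−DH-1: −444a − 524b = 340.1.
Solving gives a = 0.05927, b = −0.69926.
Gradient magnitude |∇z| = √(a² + b²) = √(0.00351 + 0.48897) = 0.70177.
True dip = arctan(0.70177) = 35.06°, dipping toward N (azimuth ≈ 355°).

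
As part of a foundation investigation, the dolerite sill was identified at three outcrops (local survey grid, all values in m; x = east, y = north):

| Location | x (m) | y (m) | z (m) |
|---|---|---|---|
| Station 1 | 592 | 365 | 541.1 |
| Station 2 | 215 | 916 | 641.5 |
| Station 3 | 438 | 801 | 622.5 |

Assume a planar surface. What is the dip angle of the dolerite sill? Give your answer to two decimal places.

Two edge vectors: Station 1→Station 2 = (-377, 551, 100.4), Station 1→Station 3 = (-154, 436, 81.4).
Normal n = (Station 1→Station 2) × (Station 1→Station 3) = (1077, 15226.2, -79518).
So ∂z/∂x = −n_x/n_z = 0.01354 and ∂z/∂y = −n_y/n_z = 0.19148.
Gradient magnitude |∇z| = √(a² + b²) = √(0.00018 + 0.03667) = 0.19196.
True dip = arctan(0.19196) = 10.87°, dipping toward S (azimuth ≈ 184°).

10.87°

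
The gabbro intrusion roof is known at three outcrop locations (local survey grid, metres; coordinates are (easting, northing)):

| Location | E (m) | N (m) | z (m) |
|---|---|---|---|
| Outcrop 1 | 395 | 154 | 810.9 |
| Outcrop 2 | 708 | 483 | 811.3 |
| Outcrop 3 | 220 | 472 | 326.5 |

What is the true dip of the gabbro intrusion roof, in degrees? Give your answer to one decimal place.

54.5°

Let the plane be z = a·E + b·N + c.
Outcrop 2−Outcrop 1: 313a + 329b = 0.4;  Outcrop 3−Outcrop 1: −175a + 318b = −484.4.
Solving gives a = 1.01519, b = −0.96460.
Gradient magnitude |∇z| = √(a² + b²) = √(1.03060 + 0.93045) = 1.40038.
True dip = arctan(1.40038) = 54.5°, dipping toward NW (azimuth ≈ 314°).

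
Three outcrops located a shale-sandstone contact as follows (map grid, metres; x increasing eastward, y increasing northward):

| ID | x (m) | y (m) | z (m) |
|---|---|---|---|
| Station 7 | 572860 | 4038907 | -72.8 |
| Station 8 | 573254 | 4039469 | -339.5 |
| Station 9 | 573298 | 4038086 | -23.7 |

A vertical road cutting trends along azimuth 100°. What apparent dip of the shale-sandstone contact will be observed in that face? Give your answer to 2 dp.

Two edge vectors: Station 7→Station 8 = (394, 562, -266.7), Station 7→Station 9 = (438, -821, 49.1).
Normal n = (Station 7→Station 8) × (Station 7→Station 9) = (-191366.5, -136160, -569630).
So ∂z/∂x = −n_x/n_z = −0.33595 and ∂z/∂y = −n_y/n_z = −0.23903.
Unit vector along 100° is (sin 100°, cos 100°) = (0.9848, -0.1736).
Slope in that direction = a·(0.9848) + b·(-0.1736) = −0.28934.
Apparent dip = arctan|0.28934| = 16.14° (true dip is 22.4°, so apparent ≤ true as expected).

16.14°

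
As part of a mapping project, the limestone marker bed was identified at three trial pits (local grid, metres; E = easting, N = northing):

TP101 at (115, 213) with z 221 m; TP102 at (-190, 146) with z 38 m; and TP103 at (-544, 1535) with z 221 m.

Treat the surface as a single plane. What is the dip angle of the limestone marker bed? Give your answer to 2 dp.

31.14°

Let the plane be z = a·E + b·N + c.
TP102−TP101: −305a − 67b = −183;  TP103−TP101: −659a + 1322b = 0.
Solving gives a = 0.54078, b = 0.26957.
Gradient magnitude |∇z| = √(a² + b²) = √(0.29245 + 0.07267) = 0.60425.
True dip = arctan(0.60425) = 31.14°, dipping toward WSW (azimuth ≈ 244°).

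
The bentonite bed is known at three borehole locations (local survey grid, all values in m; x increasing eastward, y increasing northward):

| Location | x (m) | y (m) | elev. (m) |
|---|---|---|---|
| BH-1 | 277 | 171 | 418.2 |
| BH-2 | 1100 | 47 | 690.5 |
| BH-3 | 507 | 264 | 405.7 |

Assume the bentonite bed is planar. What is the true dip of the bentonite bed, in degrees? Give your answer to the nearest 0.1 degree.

36.1°

Two edge vectors: BH-1→BH-2 = (823, -124, 272.3), BH-1→BH-3 = (230, 93, -12.5).
Normal n = (BH-1→BH-2) × (BH-1→BH-3) = (-23773.9, 72916.5, 105059).
So ∂z/∂x = −n_x/n_z = 0.22629 and ∂z/∂y = −n_y/n_z = −0.69405.
Gradient magnitude |∇z| = √(a² + b²) = √(0.05121 + 0.48171) = 0.73001.
True dip = arctan(0.73001) = 36.1°, dipping toward NNW (azimuth ≈ 342°).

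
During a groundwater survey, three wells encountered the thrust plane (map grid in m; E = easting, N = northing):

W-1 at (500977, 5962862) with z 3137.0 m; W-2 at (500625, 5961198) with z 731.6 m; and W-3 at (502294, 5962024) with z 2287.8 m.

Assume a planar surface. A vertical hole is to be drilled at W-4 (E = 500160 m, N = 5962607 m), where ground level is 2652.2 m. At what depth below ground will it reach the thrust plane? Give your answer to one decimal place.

68.8 m

Two edge vectors: W-1→W-2 = (-352, -1664, -2405.4), W-1→W-3 = (1317, -838, -849.2).
Normal n = (W-1→W-2) × (W-1→W-3) = (-602656.4, -3466830.2, 2486464).
So ∂z/∂E = −n_x/n_z = 0.242374875 and ∂z/∂N = −n_y/n_z = 1.394281277.
Intercept c from W-1: 3137 − 121424.24 − 8313906.84 = −8432194.08.
At (500160, 5962607): z_contact = 121226.22 + 8313551.30 − 8432194.08 = 2583.44 m.
Depth below ground = 2652.2 − 2583.44 = 68.8 m.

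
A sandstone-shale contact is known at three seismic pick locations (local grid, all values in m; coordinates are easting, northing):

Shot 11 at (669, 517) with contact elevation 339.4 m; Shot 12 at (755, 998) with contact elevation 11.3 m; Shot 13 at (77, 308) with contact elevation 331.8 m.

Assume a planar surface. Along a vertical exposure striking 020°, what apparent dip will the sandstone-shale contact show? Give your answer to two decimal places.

30.70°

Let the plane be z = a·easting + b·northing + c.
Shot 12−Shot 11: 86a + 481b = −328.1;  Shot 13−Shot 11: −592a − 209b = −7.6.
Solving gives a = 0.27074, b = −0.73053.
Unit vector along 020° is (sin 20°, cos 20°) = (0.3420, 0.9397).
Slope in that direction = a·(0.3420) + b·(0.9397) = −0.59387.
Apparent dip = arctan|0.59387| = 30.70° (true dip is 37.9°, so apparent ≤ true as expected).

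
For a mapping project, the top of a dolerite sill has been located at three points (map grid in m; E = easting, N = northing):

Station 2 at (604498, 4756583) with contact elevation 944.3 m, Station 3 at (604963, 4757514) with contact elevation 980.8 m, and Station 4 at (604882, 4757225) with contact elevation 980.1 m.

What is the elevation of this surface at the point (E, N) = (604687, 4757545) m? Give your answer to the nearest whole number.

933 m

Two edge vectors: Station 2→Station 3 = (465, 931, 36.5), Station 2→Station 4 = (384, 642, 35.8).
Normal n = (Station 2→Station 3) × (Station 2→Station 4) = (9896.8, -2631, -58974).
So ∂z/∂E = −n_x/n_z = 0.16781633 and ∂z/∂N = −n_y/n_z = −0.04461288.
Intercept c from Station 2: 944.3 − 101444.63 + 212204.87 = 111704.53.
At (604687, 4757545): z = 101476.4 − 212247.8 + 111704.53 = 933.1 m.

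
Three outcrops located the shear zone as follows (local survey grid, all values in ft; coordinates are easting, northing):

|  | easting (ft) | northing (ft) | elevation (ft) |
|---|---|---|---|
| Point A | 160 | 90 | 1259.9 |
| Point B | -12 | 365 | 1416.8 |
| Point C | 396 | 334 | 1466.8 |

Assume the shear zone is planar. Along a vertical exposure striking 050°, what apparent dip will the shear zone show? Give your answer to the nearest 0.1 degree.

Two edge vectors: Point A→Point B = (-172, 275, 156.9), Point A→Point C = (236, 244, 206.9).
Normal n = (Point A→Point B) × (Point A→Point C) = (18613.9, 72615.2, -106868).
So ∂z/∂easting = −n_x/n_z = 0.17418 and ∂z/∂northing = −n_y/n_z = 0.67948.
Unit vector along 050° is (sin 50°, cos 50°) = (0.7660, 0.6428).
Slope in that direction = a·(0.7660) + b·(0.6428) = 0.57019.
Apparent dip = arctan|0.57019| = 29.7° (true dip is 35.0°, so apparent ≤ true as expected).

29.7°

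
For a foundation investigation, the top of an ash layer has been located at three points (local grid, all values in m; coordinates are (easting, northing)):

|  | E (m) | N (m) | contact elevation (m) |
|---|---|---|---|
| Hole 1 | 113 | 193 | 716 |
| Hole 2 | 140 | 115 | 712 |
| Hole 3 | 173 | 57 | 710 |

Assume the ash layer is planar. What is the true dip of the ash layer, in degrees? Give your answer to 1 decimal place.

6.2°

Two edge vectors: Hole 1→Hole 2 = (27, -78, -4), Hole 1→Hole 3 = (60, -136, -6).
Normal n = (Hole 1→Hole 2) × (Hole 1→Hole 3) = (-76, -78, 1008).
So ∂z/∂E = −n_x/n_z = 0.07540 and ∂z/∂N = −n_y/n_z = 0.07738.
Gradient magnitude |∇z| = √(a² + b²) = √(0.00568 + 0.00599) = 0.10804.
True dip = arctan(0.10804) = 6.2°, dipping toward SW (azimuth ≈ 224°).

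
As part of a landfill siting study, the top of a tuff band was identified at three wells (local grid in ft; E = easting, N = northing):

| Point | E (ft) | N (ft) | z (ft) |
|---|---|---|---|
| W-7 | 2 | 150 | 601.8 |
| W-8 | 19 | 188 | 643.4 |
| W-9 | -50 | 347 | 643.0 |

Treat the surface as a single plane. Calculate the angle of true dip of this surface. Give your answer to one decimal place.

Let the plane be z = a·E + b·N + c.
W-8−W-7: 17a + 38b = 41.6;  W-9−W-7: −52a + 197b = 41.2.
Solving gives a = 1.24500, b = 0.53777.
Gradient magnitude |∇z| = √(a² + b²) = √(1.55001 + 0.28919) = 1.35617.
True dip = arctan(1.35617) = 53.6°, dipping toward WSW (azimuth ≈ 247°).

53.6°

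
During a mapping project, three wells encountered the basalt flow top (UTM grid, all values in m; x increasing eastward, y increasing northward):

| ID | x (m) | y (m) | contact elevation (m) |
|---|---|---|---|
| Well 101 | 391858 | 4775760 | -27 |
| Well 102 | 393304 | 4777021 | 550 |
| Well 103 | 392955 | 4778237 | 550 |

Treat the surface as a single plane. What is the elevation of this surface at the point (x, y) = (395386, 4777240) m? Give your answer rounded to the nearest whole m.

Let the plane be z = a·x + b·y + c.
Well 102−Well 101: 1446a + 1261b = 577;  Well 103−Well 101: 1097a + 2477b = 577.
Solving gives a = 0.31915212, b = 0.09159876.
Then c = -27 − a·391858 − b·4775760 = −562543.00.
At (395386, 4777240): z = 126188.3 + 437589.3 − 562543.00 = 1234.5 m.

1235 m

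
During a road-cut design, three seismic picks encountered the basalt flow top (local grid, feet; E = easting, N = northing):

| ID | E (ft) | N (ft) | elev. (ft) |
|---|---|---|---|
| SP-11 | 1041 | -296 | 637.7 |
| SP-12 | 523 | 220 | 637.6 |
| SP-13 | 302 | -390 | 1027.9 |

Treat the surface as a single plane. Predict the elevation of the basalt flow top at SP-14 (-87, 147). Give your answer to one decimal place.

Let the plane be z = a·E + b·N + c.
SP-12−SP-11: −518a + 516b = −0.1;  SP-13−SP-11: −739a − 94b = 390.2.
Solving gives a = −0.468201, b = −0.470209.
Then c = 637.7 − a·1041 − b·-296 = 985.92.
At (-87, 147): z = 40.7 − 69.1 + 985.92 = 957.5 ft.

957.5 ft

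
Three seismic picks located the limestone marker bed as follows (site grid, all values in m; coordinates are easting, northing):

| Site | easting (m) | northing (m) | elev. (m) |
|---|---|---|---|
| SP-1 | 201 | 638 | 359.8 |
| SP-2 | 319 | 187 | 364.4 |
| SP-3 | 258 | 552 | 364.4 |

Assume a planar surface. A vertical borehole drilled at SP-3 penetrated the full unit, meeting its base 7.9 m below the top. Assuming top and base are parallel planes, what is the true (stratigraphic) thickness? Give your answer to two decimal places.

Two edge vectors: SP-1→SP-2 = (118, -451, 4.6), SP-1→SP-3 = (57, -86, 4.6).
Normal n = (SP-1→SP-2) × (SP-1→SP-3) = (-1679, -280.6, 15559).
So ∂z/∂easting = −n_x/n_z = 0.10791 and ∂z/∂northing = −n_y/n_z = 0.01803.
|∇z| = √(a²+b²) = 0.10941, so dip δ = arctan(0.10941) = 6.24°.
True thickness = vertical thickness × cos δ = 7.9 × cos 6.24° = 7.85 m.

7.85 m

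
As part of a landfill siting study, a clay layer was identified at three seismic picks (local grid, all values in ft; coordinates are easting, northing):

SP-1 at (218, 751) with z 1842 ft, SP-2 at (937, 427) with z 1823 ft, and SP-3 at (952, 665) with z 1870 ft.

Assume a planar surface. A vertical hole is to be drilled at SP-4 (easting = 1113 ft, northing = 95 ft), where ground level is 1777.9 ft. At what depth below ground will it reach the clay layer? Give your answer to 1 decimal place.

8.5 ft

Let the plane be z = a·easting + b·northing + c.
SP-2−SP-1: 719a − 324b = −19;  SP-3−SP-1: 734a − 86b = 28.
Solving gives a = 0.060836, b = 0.193645.
Then c = 1842 − a·218 − b·751 = 1683.31.
At (1113, 95): z_contact = 67.71 + 18.40 + 1683.31 = 1769.42 ft.
Depth below ground = 1777.9 − 1769.42 = 8.5 ft.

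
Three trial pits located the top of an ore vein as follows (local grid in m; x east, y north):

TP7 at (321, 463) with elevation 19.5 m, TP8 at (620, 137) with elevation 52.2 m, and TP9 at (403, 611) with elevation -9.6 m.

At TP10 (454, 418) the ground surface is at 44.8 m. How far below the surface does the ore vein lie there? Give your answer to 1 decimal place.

Two edge vectors: TP7→TP8 = (299, -326, 32.7), TP7→TP9 = (82, 148, -29.1).
Normal n = (TP7→TP8) × (TP7→TP9) = (4647, 11382.3, 70984).
So ∂z/∂x = −n_x/n_z = −0.06547 and ∂z/∂y = −n_y/n_z = −0.16035.
Intercept c from TP7: 19.5 + 21.01 + 74.24 = 114.76.
At (454, 418): z_contact = −29.72 − 67.03 + 114.76 = 18.01 m.
Depth below ground = 44.8 − 18.01 = 26.8 m.

26.8 m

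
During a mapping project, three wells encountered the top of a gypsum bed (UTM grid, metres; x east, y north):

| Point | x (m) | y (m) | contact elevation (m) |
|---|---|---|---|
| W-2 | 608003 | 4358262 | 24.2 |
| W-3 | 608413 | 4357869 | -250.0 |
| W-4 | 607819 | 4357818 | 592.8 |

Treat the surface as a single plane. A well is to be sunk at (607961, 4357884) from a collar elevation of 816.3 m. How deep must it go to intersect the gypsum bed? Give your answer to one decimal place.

Let the plane be z = a·x + b·y + c.
W-3−W-2: 410a − 393b = −274.2;  W-4−W-2: −184a − 444b = 568.6.
Solving gives a = −1.357192395, b = −0.718190539.
Then c = 24.2 − a·608003 − b·4358262 = 3955263.78.
At (607961, 4357884): z_contact = −825120.05 − 3129791.06 + 3955263.78 = 352.68 m.
Depth below ground = 816.3 − 352.68 = 463.6 m.

463.6 m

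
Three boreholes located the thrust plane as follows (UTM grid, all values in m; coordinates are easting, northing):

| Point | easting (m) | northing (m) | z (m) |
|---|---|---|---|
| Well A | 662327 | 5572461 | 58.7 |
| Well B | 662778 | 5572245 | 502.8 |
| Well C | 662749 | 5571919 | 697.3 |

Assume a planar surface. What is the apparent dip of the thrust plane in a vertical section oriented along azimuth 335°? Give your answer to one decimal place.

41.3°

Let the plane be z = a·easting + b·northing + c.
Well B−Well A: 451a − 216b = 444.1;  Well C−Well A: 422a − 542b = 638.6.
Solving gives a = 0.67039, b = −0.65626.
Unit vector along 335° is (sin 335°, cos 335°) = (-0.4226, 0.9063).
Slope in that direction = a·(-0.4226) + b·(0.9063) = −0.87810.
Apparent dip = arctan|0.87810| = 41.3° (true dip is 43.2°, so apparent ≤ true as expected).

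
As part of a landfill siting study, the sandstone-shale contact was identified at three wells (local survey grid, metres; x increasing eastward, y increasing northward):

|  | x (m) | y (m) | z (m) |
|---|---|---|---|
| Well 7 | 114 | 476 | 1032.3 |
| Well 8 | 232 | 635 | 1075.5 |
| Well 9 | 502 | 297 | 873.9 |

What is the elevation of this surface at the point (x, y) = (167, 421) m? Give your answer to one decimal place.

997.6 m

Let the plane be z = a·x + b·y + c.
Well 8−Well 7: 118a + 159b = 43.2;  Well 9−Well 7: 388a − 179b = −158.4.
Solving gives a = −0.21075, b = 0.42810.
Then c = 1032.3 − a·114 − b·476 = 852.55.
At (167, 421): z = −35.2 + 180.2 + 852.55 = 997.6 m.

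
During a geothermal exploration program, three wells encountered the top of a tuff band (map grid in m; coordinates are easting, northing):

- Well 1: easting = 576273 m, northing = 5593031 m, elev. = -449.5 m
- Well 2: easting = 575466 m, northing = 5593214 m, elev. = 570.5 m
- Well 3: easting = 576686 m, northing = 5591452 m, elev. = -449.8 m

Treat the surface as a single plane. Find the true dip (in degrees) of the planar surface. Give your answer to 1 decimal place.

Let the plane be z = a·easting + b·northing + c.
Well 2−Well 1: −807a + 183b = 1020;  Well 3−Well 1: 413a − 1579b = −0.3.
Solving gives a = −1.34359, b = −0.35124.
Gradient magnitude |∇z| = √(a² + b²) = √(1.80523 + 0.12337) = 1.38874.
True dip = arctan(1.38874) = 54.2°, dipping toward ENE (azimuth ≈ 075°).

54.2°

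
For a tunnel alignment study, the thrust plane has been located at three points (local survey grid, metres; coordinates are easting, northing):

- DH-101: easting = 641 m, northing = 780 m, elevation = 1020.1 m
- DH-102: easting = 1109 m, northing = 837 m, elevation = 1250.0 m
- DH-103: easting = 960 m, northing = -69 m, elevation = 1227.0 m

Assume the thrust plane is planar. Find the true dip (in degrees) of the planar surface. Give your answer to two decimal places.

Two edge vectors: DH-101→DH-102 = (468, 57, 229.9), DH-101→DH-103 = (319, -849, 206.9).
Normal n = (DH-101→DH-102) × (DH-101→DH-103) = (206978.4, -23491.1, -415515).
So ∂z/∂easting = −n_x/n_z = 0.49812 and ∂z/∂northing = −n_y/n_z = −0.05653.
Gradient magnitude |∇z| = √(a² + b²) = √(0.24813 + 0.00320) = 0.50132.
True dip = arctan(0.50132) = 26.63°, dipping toward W (azimuth ≈ 276°).

26.63°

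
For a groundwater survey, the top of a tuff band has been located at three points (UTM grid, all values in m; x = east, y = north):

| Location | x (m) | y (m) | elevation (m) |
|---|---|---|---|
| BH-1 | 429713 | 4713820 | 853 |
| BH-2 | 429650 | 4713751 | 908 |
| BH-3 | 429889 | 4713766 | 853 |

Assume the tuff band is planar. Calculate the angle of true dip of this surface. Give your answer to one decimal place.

33.1°

Two edge vectors: BH-1→BH-2 = (-63, -69, 55), BH-1→BH-3 = (176, -54, 0).
Normal n = (BH-1→BH-2) × (BH-1→BH-3) = (2970, 9680, 15546).
So ∂z/∂x = −n_x/n_z = −0.19105 and ∂z/∂y = −n_y/n_z = −0.62267.
Gradient magnitude |∇z| = √(a² + b²) = √(0.03650 + 0.38772) = 0.65132.
True dip = arctan(0.65132) = 33.1°, dipping toward NNE (azimuth ≈ 017°).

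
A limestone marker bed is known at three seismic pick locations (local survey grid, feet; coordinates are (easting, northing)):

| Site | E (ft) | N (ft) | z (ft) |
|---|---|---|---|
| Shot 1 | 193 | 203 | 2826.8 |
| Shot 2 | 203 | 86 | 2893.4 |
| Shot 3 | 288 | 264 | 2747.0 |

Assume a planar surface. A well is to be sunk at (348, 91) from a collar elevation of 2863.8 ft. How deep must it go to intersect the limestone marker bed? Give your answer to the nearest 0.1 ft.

Two edge vectors: Shot 1→Shot 2 = (10, -117, 66.6), Shot 1→Shot 3 = (95, 61, -79.8).
Normal n = (Shot 1→Shot 2) × (Shot 1→Shot 3) = (5274, 7125, 11725).
So ∂z/∂E = −n_x/n_z = −0.44981 and ∂z/∂N = −n_y/n_z = −0.60768.
Intercept c from Shot 1: 2826.8 + 86.81 + 123.36 = 3036.97.
At (348, 91): z_contact = −156.53 − 55.30 + 3036.97 = 2825.14 ft.
Depth below ground = 2863.8 − 2825.14 = 38.7 ft.

38.7 ft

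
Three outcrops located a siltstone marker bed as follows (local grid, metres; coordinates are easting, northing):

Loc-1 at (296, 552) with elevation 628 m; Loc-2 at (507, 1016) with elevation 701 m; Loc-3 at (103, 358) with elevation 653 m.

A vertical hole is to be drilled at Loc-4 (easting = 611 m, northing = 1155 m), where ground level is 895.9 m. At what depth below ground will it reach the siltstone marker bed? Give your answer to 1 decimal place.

194.6 m

Two edge vectors: Loc-1→Loc-2 = (211, 464, 73), Loc-1→Loc-3 = (-193, -194, 25).
Normal n = (Loc-1→Loc-2) × (Loc-1→Loc-3) = (25762, -19364, 48618).
So ∂z/∂easting = −n_x/n_z = −0.529886 and ∂z/∂northing = −n_y/n_z = 0.398289.
Intercept c from Loc-1: 628 + 156.85 − 219.86 = 564.99.
At (611, 1155): z_contact = −323.76 + 460.02 + 564.99 = 701.25 m.
Depth below ground = 895.9 − 701.25 = 194.6 m.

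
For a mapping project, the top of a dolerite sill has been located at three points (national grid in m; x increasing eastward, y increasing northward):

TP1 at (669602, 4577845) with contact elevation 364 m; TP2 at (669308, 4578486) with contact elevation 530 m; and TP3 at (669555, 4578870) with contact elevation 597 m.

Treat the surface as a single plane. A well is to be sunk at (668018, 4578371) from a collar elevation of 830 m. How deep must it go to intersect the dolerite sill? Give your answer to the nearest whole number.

227 m

Let the plane be z = a·x + b·y + c.
TP2−TP1: −294a + 641b = 166;  TP3−TP1: −47a + 1025b = 233.
Solving gives a = −0.07667860, b = 0.22380108.
Then c = 364 − a·669602 − b·4577845 = −972818.51.
At (668018, 4578371): z_contact = −51222.7 + 1024644.4 − 972818.51 = 603.2 m.
Depth below ground = 830 − 603.2 = 227 m.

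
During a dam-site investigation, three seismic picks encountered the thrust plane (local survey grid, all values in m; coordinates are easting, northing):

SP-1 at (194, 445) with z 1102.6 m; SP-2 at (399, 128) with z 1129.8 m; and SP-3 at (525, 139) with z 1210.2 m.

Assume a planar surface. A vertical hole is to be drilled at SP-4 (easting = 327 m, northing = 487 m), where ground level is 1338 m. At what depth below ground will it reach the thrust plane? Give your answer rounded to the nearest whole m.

141 m

Two edge vectors: SP-1→SP-2 = (205, -317, 27.2), SP-1→SP-3 = (331, -306, 107.6).
Normal n = (SP-1→SP-2) × (SP-1→SP-3) = (-25786, -13054.8, 42197).
So ∂z/∂easting = −n_x/n_z = 0.61109 and ∂z/∂northing = −n_y/n_z = 0.30938.
Intercept c from SP-1: 1102.6 − 118.55 − 137.67 = 846.38.
At (327, 487): z_contact = 199.8 + 150.7 + 846.38 = 1196.9 m.
Depth below ground = 1338 − 1196.9 = 141 m.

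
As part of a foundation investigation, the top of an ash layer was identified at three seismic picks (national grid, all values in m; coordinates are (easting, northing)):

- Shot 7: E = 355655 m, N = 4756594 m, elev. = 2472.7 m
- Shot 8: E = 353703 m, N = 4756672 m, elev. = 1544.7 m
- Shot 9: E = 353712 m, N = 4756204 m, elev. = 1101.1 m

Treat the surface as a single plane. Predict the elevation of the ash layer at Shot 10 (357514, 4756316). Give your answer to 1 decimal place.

Let the plane be z = a·E + b·N + c.
Shot 8−Shot 7: −1952a + 78b = −928;  Shot 9−Shot 7: −1943a − 390b = −1371.6.
Solving gives a = 0.513680253, b = 0.957741714.
Then c = 2472.7 − a·355655 − b·4756594 = −4735808.74.
At (357514, 4756316): z = 183647.9 + 4555322.2 − 4735808.74 = 3161.4 m.

3161.4 m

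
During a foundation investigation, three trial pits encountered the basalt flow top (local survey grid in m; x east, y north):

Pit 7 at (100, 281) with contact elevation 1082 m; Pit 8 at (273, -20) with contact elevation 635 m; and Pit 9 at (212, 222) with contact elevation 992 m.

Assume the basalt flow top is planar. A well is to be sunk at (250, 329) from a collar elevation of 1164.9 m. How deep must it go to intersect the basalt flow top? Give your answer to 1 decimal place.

Let the plane be z = a·x + b·y + c.
Pit 8−Pit 7: 173a − 301b = −447;  Pit 9−Pit 7: 112a − 59b = −90.
Solving gives a = −0.03050, b = 1.46752.
Then c = 1082 − a·100 − b·281 = 672.68.
At (250, 329): z_contact = −7.63 + 482.81 + 672.68 = 1147.87 m.
Depth below ground = 1164.9 − 1147.87 = 17.0 m.

17.0 m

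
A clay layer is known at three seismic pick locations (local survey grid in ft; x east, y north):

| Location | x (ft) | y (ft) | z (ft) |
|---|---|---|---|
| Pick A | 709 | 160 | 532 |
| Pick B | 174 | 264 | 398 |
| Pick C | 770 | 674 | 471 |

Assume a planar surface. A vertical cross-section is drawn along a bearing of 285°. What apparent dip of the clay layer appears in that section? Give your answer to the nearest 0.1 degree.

14.2°

Two edge vectors: Pick A→Pick B = (-535, 104, -134), Pick A→Pick C = (61, 514, -61).
Normal n = (Pick A→Pick B) × (Pick A→Pick C) = (62532, -40809, -281334).
So ∂z/∂x = −n_x/n_z = 0.22227 and ∂z/∂y = −n_y/n_z = −0.14506.
Unit vector along 285° is (sin 285°, cos 285°) = (-0.9659, 0.2588).
Slope in that direction = a·(-0.9659) + b·(0.2588) = −0.25224.
Apparent dip = arctan|0.25224| = 14.2° (true dip is 14.9°, so apparent ≤ true as expected).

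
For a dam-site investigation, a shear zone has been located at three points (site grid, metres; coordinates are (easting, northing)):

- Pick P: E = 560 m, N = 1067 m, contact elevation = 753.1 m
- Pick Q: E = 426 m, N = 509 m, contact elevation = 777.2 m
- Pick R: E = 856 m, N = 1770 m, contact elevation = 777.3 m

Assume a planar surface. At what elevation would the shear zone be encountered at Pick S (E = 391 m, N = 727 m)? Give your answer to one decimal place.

730.3 m

Two edge vectors: Pick P→Pick Q = (-134, -558, 24.1), Pick P→Pick R = (296, 703, 24.2).
Normal n = (Pick P→Pick Q) × (Pick P→Pick R) = (-30445.9, 10376.4, 70966).
So ∂z/∂E = −n_x/n_z = 0.429021 and ∂z/∂N = −n_y/n_z = −0.146216.
Intercept c from Pick P: 753.1 − 240.25 + 156.01 = 668.86.
At (391, 727): z = 167.7 − 106.3 + 668.86 = 730.3 m.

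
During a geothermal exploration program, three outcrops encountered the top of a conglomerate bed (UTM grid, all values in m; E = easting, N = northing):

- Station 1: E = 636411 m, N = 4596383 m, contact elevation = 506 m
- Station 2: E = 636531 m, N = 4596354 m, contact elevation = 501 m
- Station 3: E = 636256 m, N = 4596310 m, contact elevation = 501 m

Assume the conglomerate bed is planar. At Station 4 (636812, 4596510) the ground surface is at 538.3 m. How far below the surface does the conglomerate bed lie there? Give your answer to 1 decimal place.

25.8 m

Two edge vectors: Station 1→Station 2 = (120, -29, -5), Station 1→Station 3 = (-155, -73, -5).
Normal n = (Station 1→Station 2) × (Station 1→Station 3) = (-220, 1375, -13255).
So ∂z/∂E = −n_x/n_z = −0.016597510 and ∂z/∂N = −n_y/n_z = 0.103734440.
Intercept c from Station 1: 506 + 10562.84 − 476803.22 = −465734.38.
At (636812, 4596510): z_contact = −10569.49 + 476816.39 − 465734.38 = 512.52 m.
Depth below ground = 538.3 − 512.52 = 25.8 m.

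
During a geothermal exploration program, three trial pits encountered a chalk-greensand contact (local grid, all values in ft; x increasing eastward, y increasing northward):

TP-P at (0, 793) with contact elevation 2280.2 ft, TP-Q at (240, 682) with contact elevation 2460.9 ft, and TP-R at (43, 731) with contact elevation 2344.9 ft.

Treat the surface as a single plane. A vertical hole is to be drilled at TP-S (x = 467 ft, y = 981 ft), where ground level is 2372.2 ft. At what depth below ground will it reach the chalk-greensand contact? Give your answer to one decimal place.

50.5 ft

Let the plane be z = a·x + b·y + c.
TP-Q−TP-P: 240a − 111b = 180.7;  TP-R−TP-P: 43a − 62b = 64.7.
Solving gives a = 0.39791, b = −0.76758.
Then c = 2280.2 − a·0 − b·793 = 2888.89.
At (467, 981): z_contact = 185.83 − 752.99 + 2888.89 = 2321.72 ft.
Depth below ground = 2372.2 − 2321.72 = 50.5 ft.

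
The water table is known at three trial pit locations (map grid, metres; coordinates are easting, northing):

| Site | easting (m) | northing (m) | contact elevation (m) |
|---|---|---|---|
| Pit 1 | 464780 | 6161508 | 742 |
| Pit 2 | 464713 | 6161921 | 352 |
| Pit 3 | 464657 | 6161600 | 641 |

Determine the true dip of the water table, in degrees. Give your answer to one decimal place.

Two edge vectors: Pit 1→Pit 2 = (-67, 413, -390), Pit 1→Pit 3 = (-123, 92, -101).
Normal n = (Pit 1→Pit 2) × (Pit 1→Pit 3) = (-5833, 41203, 44635).
So ∂z/∂easting = −n_x/n_z = 0.13068 and ∂z/∂northing = −n_y/n_z = −0.92311.
Gradient magnitude |∇z| = √(a² + b²) = √(0.01708 + 0.85213) = 0.93231.
True dip = arctan(0.93231) = 43.0°, dipping toward N (azimuth ≈ 352°).

43.0°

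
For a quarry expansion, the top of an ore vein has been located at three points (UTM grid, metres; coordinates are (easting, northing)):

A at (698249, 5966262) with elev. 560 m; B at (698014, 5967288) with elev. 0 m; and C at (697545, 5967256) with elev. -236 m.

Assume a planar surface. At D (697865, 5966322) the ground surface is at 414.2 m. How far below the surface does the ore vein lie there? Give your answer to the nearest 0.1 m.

84.0 m

Let the plane be z = a·E + b·N + c.
B−A: −235a + 1026b = −560;  C−A: −704a + 994b = −796.
Solving gives a = 0.532123082, b = −0.423928924.
Then c = 560 − a·698249 − b·5966262 = 2158276.62.
At (697865, 5966322): z_contact = 371350.07 − 2529296.46 + 2158276.62 = 330.23 m.
Depth below ground = 414.2 − 330.23 = 84.0 m.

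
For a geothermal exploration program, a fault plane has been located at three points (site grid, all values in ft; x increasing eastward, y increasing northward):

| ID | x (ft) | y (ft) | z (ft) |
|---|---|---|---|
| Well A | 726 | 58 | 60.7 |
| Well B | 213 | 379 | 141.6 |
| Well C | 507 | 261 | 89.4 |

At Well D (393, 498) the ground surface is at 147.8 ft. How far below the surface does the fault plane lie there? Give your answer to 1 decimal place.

Two edge vectors: Well A→Well B = (-513, 321, 80.9), Well A→Well C = (-219, 203, 28.7).
Normal n = (Well A→Well B) × (Well A→Well C) = (-7210, -2994, -33840).
So ∂z/∂x = −n_x/n_z = −0.21306 and ∂z/∂y = −n_y/n_z = −0.08848.
Intercept c from Well A: 60.7 + 154.68 + 5.13 = 220.51.
At (393, 498): z_contact = −83.73 − 44.06 + 220.51 = 92.72 ft.
Depth below ground = 147.8 − 92.72 = 55.1 ft.

55.1 ft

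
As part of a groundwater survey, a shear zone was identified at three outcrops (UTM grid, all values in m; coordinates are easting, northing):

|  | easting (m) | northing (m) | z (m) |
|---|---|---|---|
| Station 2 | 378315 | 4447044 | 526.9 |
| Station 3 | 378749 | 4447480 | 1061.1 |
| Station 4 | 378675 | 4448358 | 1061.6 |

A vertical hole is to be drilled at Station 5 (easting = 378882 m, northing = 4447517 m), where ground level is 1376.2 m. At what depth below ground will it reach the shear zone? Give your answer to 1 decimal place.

160.7 m

Two edge vectors: Station 2→Station 3 = (434, 436, 534.2), Station 2→Station 4 = (360, 1314, 534.7).
Normal n = (Station 2→Station 3) × (Station 2→Station 4) = (-468809.6, -39747.8, 413316).
So ∂z/∂easting = −n_x/n_z = 1.134264340 and ∂z/∂northing = −n_y/n_z = 0.096168065.
Intercept c from Station 2: 526.9 − 429109.21 − 427663.62 = −856245.93.
At (378882, 4447517): z_contact = 429752.34 + 427709.10 − 856245.93 = 1215.52 m.
Depth below ground = 1376.2 − 1215.52 = 160.7 m.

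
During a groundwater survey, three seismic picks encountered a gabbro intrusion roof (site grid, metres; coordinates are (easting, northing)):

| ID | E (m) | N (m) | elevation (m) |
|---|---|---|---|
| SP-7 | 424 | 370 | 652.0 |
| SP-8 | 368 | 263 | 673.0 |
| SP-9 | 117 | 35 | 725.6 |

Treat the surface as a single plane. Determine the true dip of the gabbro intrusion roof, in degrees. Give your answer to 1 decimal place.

Let the plane be z = a·E + b·N + c.
SP-8−SP-7: −56a − 107b = 21;  SP-9−SP-7: −307a − 335b = 73.6.
Solving gives a = −0.05964, b = −0.16505.
Gradient magnitude |∇z| = √(a² + b²) = √(0.00356 + 0.02724) = 0.17549.
True dip = arctan(0.17549) = 10.0°, dipping toward NNE (azimuth ≈ 020°).

10.0°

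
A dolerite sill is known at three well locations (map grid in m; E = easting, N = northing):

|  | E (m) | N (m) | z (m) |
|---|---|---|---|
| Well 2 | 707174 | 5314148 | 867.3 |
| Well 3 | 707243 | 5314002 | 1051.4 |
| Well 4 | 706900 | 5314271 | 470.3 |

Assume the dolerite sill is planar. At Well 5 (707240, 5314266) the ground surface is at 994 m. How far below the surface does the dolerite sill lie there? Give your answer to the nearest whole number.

139 m

Let the plane be z = a·E + b·N + c.
Well 3−Well 2: 69a − 146b = 184.1;  Well 4−Well 2: −274a + 123b = −397.
Solving gives a = 1.12059206, b = −0.73136403.
Then c = 867.3 − a·707174 − b·5314148 = 3094990.40.
At (707240, 5314266): z_contact = 792527.5 − 3886663.0 + 3094990.40 = 855.0 m.
Depth below ground = 994 − 855.0 = 139 m.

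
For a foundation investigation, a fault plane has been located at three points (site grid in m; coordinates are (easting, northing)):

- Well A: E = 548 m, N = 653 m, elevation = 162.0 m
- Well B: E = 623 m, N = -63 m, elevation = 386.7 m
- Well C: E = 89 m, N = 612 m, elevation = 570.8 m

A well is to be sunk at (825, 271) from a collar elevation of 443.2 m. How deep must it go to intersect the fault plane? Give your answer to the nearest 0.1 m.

Two edge vectors: Well A→Well B = (75, -716, 224.7), Well A→Well C = (-459, -41, 408.8).
Normal n = (Well A→Well B) × (Well A→Well C) = (-283488.1, -133797.3, -331719).
So ∂z/∂E = −n_x/n_z = −0.85460 and ∂z/∂N = −n_y/n_z = −0.40335.
Intercept c from Well A: 162 + 468.32 + 263.38 = 893.71.
At (825, 271): z_contact = −705.05 − 109.31 + 893.71 = 79.35 m.
Depth below ground = 443.2 − 79.35 = 363.8 m.

363.8 m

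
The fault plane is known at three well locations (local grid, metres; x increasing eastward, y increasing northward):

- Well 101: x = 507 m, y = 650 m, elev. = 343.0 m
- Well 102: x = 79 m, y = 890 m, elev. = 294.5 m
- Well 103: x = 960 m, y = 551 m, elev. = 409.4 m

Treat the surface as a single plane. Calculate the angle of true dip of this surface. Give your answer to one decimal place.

Two edge vectors: Well 101→Well 102 = (-428, 240, -48.5), Well 101→Well 103 = (453, -99, 66.4).
Normal n = (Well 101→Well 102) × (Well 101→Well 103) = (11134.5, 6448.7, -66348).
So ∂z/∂x = −n_x/n_z = 0.16782 and ∂z/∂y = −n_y/n_z = 0.09720.
Gradient magnitude |∇z| = √(a² + b²) = √(0.02816 + 0.00945) = 0.19393.
True dip = arctan(0.19393) = 11.0°, dipping toward WSW (azimuth ≈ 240°).

11.0°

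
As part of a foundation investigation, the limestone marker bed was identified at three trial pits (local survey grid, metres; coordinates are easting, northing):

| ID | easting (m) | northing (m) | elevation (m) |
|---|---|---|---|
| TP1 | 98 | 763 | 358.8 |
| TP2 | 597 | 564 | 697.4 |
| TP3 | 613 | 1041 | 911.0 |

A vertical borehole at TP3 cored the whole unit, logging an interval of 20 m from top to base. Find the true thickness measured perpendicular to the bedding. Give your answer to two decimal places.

Let the plane be z = a·easting + b·northing + c.
TP2−TP1: 499a − 199b = 338.6;  TP3−TP1: 515a + 278b = 552.2.
Solving gives a = 0.84582, b = 0.41943.
|∇z| = √(a²+b²) = 0.94411, so dip δ = arctan(0.94411) = 43.35°.
True thickness = vertical thickness × cos δ = 20 × cos 43.35° = 14.54 m.

14.54 m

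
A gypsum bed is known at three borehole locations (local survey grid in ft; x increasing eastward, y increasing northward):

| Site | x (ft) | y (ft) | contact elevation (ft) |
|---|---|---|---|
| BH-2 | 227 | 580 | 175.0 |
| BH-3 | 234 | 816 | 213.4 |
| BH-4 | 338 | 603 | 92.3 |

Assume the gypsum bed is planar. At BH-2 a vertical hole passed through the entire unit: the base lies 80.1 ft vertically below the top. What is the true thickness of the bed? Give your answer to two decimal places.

62.38 ft

Let the plane be z = a·x + b·y + c.
BH-3−BH-2: 7a + 236b = 38.4;  BH-4−BH-2: 111a + 23b = −82.7.
Solving gives a = −0.78358, b = 0.18595.
|∇z| = √(a²+b²) = 0.80534, so dip δ = arctan(0.80534) = 38.85°.
True thickness = vertical thickness × cos δ = 80.1 × cos 38.85° = 62.38 ft.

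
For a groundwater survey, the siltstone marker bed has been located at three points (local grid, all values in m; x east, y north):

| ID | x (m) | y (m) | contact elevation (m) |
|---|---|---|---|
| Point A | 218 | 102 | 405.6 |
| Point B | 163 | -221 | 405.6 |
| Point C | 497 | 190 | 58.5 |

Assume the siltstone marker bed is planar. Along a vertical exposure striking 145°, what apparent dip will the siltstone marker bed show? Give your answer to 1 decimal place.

43.2°

Two edge vectors: Point A→Point B = (-55, -323, 0), Point A→Point C = (279, 88, -347.1).
Normal n = (Point A→Point B) × (Point A→Point C) = (112113.3, -19090.5, 85277).
So ∂z/∂x = −n_x/n_z = −1.31470 and ∂z/∂y = −n_y/n_z = 0.22386.
Unit vector along 145° is (sin 145°, cos 145°) = (0.5736, -0.8192).
Slope in that direction = a·(0.5736) + b·(-0.8192) = −0.93746.
Apparent dip = arctan|0.93746| = 43.2° (true dip is 53.1°, so apparent ≤ true as expected).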